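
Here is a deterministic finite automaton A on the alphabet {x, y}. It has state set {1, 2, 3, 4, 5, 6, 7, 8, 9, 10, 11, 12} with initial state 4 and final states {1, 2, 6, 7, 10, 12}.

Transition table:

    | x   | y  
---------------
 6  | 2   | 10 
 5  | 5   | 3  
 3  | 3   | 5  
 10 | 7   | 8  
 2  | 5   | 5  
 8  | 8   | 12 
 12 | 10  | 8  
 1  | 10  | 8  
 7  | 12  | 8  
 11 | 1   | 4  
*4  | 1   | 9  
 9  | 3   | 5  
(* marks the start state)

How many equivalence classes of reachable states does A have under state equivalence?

4

Reachable states from the start: {1,3,4,5,7,8,9,10,12}. Unreachable: {2,6,11} — drop them.
Start with accepting vs non-accepting: {1,7,10,12} | {3,4,5,8,9}.
Refine {3,4,5,8,9} on symbol x: members go to different blocks, giving {3,5,8,9} and {4}.
Refine {3,5,8,9} on symbol y: members go to different blocks, giving {3,5,9} and {8}.
No further refinement is possible. Final partition (4 blocks): {1,7,10,12} | {3,5,9} | {4} | {8}.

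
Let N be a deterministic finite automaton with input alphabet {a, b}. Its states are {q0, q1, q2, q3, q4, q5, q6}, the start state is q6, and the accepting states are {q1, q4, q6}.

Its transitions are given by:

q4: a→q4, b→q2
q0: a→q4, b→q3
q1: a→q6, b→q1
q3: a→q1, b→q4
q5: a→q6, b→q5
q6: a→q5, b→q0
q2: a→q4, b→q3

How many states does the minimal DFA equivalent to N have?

All states are reachable from the start state.
P0 = {q1,q4,q6} | {q0,q2,q3,q5}.
Split {q1,q4,q6} by δ(·,a) → {q1,q4} and {q6}.
Refine {q1,q4} on symbol a: members go to different blocks, giving {q1} and {q4}.
Refine {q0,q2,q3,q5} on symbol a: members go to different blocks, giving {q0,q2} and {q3} and {q5}.
Stable partition: {q1} | {q0,q2} | {q6} | {q4} | {q3} | {q5} — 6 equivalence classes.

6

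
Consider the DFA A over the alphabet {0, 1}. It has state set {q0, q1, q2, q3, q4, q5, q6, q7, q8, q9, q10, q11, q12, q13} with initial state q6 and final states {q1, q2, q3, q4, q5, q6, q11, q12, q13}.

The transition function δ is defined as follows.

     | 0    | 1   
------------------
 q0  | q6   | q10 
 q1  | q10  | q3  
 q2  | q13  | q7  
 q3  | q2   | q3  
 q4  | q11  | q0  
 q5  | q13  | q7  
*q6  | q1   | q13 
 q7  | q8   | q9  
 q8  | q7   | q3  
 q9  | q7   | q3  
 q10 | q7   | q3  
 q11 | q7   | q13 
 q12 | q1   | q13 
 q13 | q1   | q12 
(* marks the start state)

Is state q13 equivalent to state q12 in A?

States {q0,q4,q5,q11} cannot be reached from the start state, so discard them.
P0 = {q1,q2,q3,q6,q12,q13} | {q7,q8,q9,q10}.
Refine {q1,q2,q3,q6,q12,q13} on symbol 0: members go to different blocks, giving {q2,q3,q6,q12,q13} and {q1}.
On input 0, block {q2,q3,q6,q12,q13} splits into {q6,q12,q13} and {q2,q3}.
Refine {q7,q8,q9,q10} on symbol 1: members go to different blocks, giving {q8,q9,q10} and {q7}.
On input 0, block {q2,q3} splits into {q2} and {q3}.
No further refinement is possible. Final partition (6 blocks): {q6,q12,q13} | {q8,q9,q10} | {q1} | {q2} | {q7} | {q3}.
q13 and q12 lie in the same block of the stable partition, so they are equivalent — no string distinguishes them.

Yes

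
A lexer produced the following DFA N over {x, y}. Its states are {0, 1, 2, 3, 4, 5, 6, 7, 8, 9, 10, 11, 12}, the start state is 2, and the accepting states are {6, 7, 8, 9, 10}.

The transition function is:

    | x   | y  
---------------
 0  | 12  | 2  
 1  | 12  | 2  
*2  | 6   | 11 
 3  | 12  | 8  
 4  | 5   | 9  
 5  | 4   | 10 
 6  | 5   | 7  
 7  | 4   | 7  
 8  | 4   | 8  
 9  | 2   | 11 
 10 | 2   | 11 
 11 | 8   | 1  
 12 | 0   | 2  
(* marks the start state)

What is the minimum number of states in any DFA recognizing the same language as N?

First remove the unreachable states {3}; 12 states remain.
Start with accepting vs non-accepting: {6,7,8,9,10} | {0,1,2,4,5,11,12}.
Split {6,7,8,9,10} by δ(·,y) → {6,7,8} and {9,10}.
Refine {0,1,2,4,5,11,12} on symbol x: members go to different blocks, giving {0,1,4,5,12} and {2,11}.
On input y, block {0,1,4,5,12} splits into {0,1,12} and {4,5}.
Split {2,11} by δ(·,y) → {2} and {11}.
The partition is now stable with 6 blocks: {6,7,8} | {0,1,12} | {9,10} | {2} | {4,5} | {11}.

6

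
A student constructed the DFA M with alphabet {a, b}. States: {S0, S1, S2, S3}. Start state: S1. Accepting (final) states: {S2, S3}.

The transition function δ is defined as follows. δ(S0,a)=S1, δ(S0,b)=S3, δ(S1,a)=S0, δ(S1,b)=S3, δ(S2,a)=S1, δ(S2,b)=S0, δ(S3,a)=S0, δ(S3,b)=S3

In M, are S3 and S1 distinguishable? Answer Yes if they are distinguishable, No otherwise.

First remove the unreachable states {S2}; 3 states remain.
Start with accepting vs non-accepting: {S3} | {S0,S1}.
Stable partition: {S3} | {S0,S1} — 2 equivalence classes.
S3 and S1 end up in different blocks, so they are distinguishable. For instance, the string 'ε' is accepted from only S3.

Yes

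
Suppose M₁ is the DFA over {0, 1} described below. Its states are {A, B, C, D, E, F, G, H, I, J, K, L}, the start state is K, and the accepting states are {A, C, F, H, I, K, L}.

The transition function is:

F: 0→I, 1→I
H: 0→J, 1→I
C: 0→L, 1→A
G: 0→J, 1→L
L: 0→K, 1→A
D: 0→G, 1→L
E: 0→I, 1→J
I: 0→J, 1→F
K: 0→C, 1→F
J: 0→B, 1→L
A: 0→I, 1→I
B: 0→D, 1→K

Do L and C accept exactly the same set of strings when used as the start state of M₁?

First remove the unreachable states {E,H}; 10 states remain.
P0 = {A,C,F,I,K,L} | {B,D,G,J}.
Refine {A,C,F,I,K,L} on symbol 0: members go to different blocks, giving {A,C,F,K,L} and {I}.
Refine {A,C,F,K,L} on symbol 0: members go to different blocks, giving {C,K,L} and {A,F}.
The partition is now stable with 4 blocks: {C,K,L} | {B,D,G,J} | {I} | {A,F}.
L and C lie in the same block of the stable partition, so they are equivalent — no string distinguishes them.

Yes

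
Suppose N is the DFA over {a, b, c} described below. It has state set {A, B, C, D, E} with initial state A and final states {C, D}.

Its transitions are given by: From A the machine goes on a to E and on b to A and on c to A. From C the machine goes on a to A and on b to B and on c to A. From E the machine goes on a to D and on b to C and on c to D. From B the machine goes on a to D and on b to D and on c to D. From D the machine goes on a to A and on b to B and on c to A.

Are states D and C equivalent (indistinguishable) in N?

Yes

All states are reachable from the start state.
Start with accepting vs non-accepting: {C,D} | {A,B,E}.
Refine {A,B,E} on symbol a: members go to different blocks, giving {B,E} and {A}.
The partition is now stable with 3 blocks: {C,D} | {B,E} | {A}.
D and C lie in the same block of the stable partition, so they are equivalent — no string distinguishes them.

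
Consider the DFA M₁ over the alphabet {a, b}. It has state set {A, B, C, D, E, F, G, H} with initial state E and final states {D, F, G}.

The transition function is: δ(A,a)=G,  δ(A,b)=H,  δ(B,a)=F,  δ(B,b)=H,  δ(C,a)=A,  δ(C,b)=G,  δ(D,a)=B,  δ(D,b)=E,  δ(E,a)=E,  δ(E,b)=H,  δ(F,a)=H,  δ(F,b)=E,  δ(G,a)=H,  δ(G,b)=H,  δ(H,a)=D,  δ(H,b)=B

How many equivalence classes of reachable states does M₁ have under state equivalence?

States {A,C,G} cannot be reached from the start state, so discard them.
Start with accepting vs non-accepting: {D,F} | {B,E,H}.
On input a, block {B,E,H} splits into {B,H} and {E}.
The partition is now stable with 3 blocks: {D,F} | {B,H} | {E}.

3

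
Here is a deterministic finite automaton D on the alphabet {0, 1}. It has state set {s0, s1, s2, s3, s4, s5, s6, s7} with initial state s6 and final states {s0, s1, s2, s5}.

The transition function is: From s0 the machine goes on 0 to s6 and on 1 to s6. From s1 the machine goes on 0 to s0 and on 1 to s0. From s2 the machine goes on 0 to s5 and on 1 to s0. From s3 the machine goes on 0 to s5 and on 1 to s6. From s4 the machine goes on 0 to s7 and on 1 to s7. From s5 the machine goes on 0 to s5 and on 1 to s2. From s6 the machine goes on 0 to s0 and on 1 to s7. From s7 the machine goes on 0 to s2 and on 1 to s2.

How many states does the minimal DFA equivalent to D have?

5

States {s1,s3,s4} cannot be reached from the start state, so discard them.
Start with accepting vs non-accepting: {s0,s2,s5} | {s6,s7}.
Refine {s0,s2,s5} on symbol 0: members go to different blocks, giving {s2,s5} and {s0}.
On input 1, block {s2,s5} splits into {s2} and {s5}.
On input 0, block {s6,s7} splits into {s6} and {s7}.
Stable partition: {s2} | {s6} | {s0} | {s5} | {s7} — 5 equivalence classes.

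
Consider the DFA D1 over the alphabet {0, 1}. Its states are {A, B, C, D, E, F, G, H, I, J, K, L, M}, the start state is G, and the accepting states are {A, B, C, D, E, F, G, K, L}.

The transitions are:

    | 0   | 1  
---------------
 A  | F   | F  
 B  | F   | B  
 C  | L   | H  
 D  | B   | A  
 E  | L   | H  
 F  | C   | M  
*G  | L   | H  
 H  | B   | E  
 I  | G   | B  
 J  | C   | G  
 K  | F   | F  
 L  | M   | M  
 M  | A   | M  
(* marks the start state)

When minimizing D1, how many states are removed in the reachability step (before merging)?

Starting at G and following transitions, the reachable set is {A, B, C, E, F, G, H, L, M}. That leaves D, I, J, K unreachable — 4 in total.

4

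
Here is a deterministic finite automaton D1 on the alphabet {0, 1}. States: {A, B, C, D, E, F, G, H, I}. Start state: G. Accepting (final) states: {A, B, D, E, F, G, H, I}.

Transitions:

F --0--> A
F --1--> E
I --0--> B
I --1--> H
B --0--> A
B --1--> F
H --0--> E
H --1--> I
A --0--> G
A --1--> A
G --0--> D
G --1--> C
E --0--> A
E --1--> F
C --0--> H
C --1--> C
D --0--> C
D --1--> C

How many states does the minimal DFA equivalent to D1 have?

6

Every state is reachable, so we keep all 9.
Start with accepting vs non-accepting: {A,B,D,E,F,G,H,I} | {C}.
On input 0, block {A,B,D,E,F,G,H,I} splits into {A,B,E,F,G,H,I} and {D}.
On input 0, block {A,B,E,F,G,H,I} splits into {A,B,E,F,H,I} and {G}.
On input 0, block {A,B,E,F,H,I} splits into {B,E,F,H,I} and {A}.
Refine {B,E,F,H,I} on symbol 0: members go to different blocks, giving {B,E,F} and {H,I}.
Stable partition: {B,E,F} | {C} | {D} | {G} | {A} | {H,I} — 6 equivalence classes.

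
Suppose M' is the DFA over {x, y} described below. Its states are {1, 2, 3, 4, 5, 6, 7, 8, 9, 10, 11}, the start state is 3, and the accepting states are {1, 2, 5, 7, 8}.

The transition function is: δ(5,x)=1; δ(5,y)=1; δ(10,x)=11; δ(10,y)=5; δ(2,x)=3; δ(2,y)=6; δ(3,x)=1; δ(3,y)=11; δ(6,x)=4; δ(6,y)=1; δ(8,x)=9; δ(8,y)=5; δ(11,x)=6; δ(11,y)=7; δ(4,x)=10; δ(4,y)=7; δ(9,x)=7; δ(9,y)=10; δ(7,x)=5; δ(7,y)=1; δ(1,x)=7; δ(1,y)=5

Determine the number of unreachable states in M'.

3

Starting at 3 and following transitions, the reachable set is {1, 3, 4, 5, 6, 7, 10, 11}. That leaves 2, 8, 9 unreachable — 3 in total.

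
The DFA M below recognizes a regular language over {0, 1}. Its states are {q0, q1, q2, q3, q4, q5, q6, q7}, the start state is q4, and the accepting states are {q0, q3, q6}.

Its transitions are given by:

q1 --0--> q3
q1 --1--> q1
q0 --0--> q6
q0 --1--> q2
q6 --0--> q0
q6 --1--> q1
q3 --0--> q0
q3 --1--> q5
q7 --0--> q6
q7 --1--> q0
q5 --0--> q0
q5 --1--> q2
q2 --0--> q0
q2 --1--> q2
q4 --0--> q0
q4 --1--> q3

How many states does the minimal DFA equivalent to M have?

First remove the unreachable states {q7}; 7 states remain.
P0 = {q0,q3,q6} | {q1,q2,q4,q5}.
On input 1, block {q1,q2,q4,q5} splits into {q1,q2,q5} and {q4}.
The partition is now stable with 3 blocks: {q0,q3,q6} | {q1,q2,q5} | {q4}.

3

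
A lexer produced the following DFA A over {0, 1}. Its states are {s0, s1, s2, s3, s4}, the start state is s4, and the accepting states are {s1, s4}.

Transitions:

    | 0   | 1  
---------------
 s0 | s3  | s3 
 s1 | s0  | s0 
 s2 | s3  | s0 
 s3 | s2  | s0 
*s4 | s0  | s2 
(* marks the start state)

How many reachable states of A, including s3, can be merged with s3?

States {s1} cannot be reached from the start state, so discard them.
Initial partition by acceptance: {s4} | {s0,s2,s3}.
The partition is now stable with 2 blocks: {s4} | {s0,s2,s3}.
State s3 belongs to the block {s0,s2,s3}, which has 3 states.

3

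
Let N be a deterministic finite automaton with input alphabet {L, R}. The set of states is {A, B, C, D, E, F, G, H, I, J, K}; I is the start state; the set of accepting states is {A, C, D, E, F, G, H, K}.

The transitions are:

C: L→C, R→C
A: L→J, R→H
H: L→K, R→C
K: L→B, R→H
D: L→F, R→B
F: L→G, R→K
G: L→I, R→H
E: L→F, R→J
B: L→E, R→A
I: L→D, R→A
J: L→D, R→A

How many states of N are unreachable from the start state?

0

Every one of the 11 states is reachable from I.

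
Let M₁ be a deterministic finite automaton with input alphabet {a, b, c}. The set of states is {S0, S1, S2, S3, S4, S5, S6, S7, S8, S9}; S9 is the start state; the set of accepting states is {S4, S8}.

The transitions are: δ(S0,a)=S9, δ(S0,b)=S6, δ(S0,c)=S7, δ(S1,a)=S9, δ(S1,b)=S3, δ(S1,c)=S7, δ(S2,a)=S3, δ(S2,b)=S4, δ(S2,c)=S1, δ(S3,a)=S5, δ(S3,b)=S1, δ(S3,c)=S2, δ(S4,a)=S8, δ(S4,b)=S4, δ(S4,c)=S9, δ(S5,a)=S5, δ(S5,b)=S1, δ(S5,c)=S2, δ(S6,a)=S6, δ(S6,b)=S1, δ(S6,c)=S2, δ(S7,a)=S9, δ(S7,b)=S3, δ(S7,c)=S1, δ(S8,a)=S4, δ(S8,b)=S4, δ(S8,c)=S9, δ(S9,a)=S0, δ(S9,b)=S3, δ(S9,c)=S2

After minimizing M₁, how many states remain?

5

Every state is reachable, so we keep all 10.
P0 = {S4,S8} | {S0,S1,S2,S3,S5,S6,S7,S9}.
On input b, block {S0,S1,S2,S3,S5,S6,S7,S9} splits into {S0,S1,S3,S5,S6,S7,S9} and {S2}.
Split {S0,S1,S3,S5,S6,S7,S9} by δ(·,c) → {S3,S5,S6,S9} and {S0,S1,S7}.
Split {S3,S5,S6,S9} by δ(·,a) → {S3,S5,S6} and {S9}.
The partition is now stable with 5 blocks: {S4,S8} | {S3,S5,S6} | {S2} | {S0,S1,S7} | {S9}.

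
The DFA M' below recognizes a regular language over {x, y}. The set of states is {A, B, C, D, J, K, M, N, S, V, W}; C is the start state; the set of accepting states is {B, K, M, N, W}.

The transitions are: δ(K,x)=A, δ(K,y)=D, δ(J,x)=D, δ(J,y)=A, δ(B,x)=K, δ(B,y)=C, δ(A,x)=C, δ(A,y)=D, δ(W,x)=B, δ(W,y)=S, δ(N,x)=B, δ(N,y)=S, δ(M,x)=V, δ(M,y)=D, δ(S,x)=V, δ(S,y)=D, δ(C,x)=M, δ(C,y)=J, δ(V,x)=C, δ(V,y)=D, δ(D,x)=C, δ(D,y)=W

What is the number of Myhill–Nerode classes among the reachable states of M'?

Reachable states from the start: {A,B,C,D,J,K,M,S,V,W}. Unreachable: {N} — drop them.
P0 = {B,K,M,W} | {A,C,D,J,S,V}.
Refine {B,K,M,W} on symbol x: members go to different blocks, giving {B,W} and {K,M}.
Split {B,W} by δ(·,x) → {B} and {W}.
On input x, block {A,C,D,J,S,V} splits into {A,D,J,S,V} and {C}.
On input x, block {A,D,J,S,V} splits into {A,D,V} and {J,S}.
On input y, block {A,D,V} splits into {A,V} and {D}.
On input x, block {J,S} splits into {J} and {S}.
No further refinement is possible. Final partition (8 blocks): {B} | {A,V} | {K,M} | {W} | {C} | {J} | {D} | {S}.

8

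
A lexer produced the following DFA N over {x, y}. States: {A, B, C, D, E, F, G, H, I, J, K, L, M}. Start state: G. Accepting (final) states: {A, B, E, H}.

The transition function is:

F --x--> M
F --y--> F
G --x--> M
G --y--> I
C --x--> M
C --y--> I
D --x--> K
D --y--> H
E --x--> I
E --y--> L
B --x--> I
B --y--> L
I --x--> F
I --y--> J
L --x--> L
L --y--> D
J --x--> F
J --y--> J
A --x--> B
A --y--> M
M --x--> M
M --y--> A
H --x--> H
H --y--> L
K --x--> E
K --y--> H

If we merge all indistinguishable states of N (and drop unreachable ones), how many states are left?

Reachable states from the start: {A,B,D,E,F,G,H,I,J,K,L,M}. Unreachable: {C} — drop them.
Initial partition by acceptance: {A,B,E,H} | {D,F,G,I,J,K,L,M}.
Split {A,B,E,H} by δ(·,x) → {A,H} and {B,E}.
On input x, block {A,H} splits into {A} and {H}.
Refine {D,F,G,I,J,K,L,M} on symbol x: members go to different blocks, giving {D,F,G,I,J,L,M} and {K}.
On input x, block {D,F,G,I,J,L,M} splits into {F,G,I,J,L,M} and {D}.
Split {F,G,I,J,L,M} by δ(·,y) → {F,G,I,J} and {L} and {M}.
Refine {F,G,I,J} on symbol x: members go to different blocks, giving {F,G} and {I,J}.
Split {F,G} by δ(·,y) → {F} and {G}.
The partition is now stable with 10 blocks: {A} | {F} | {B,E} | {H} | {K} | {D} | {L} | {M} | {I,J} | {G}.

10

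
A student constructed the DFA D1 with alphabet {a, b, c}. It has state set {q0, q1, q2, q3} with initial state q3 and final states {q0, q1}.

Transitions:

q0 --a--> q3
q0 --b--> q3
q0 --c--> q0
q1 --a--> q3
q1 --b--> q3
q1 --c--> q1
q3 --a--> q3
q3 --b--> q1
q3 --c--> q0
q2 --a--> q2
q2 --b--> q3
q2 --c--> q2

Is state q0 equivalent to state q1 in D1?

First remove the unreachable states {q2}; 3 states remain.
Initial partition by acceptance: {q0,q1} | {q3}.
The partition is now stable with 2 blocks: {q0,q1} | {q3}.
q0 and q1 lie in the same block of the stable partition, so they are equivalent — no string distinguishes them.

Yes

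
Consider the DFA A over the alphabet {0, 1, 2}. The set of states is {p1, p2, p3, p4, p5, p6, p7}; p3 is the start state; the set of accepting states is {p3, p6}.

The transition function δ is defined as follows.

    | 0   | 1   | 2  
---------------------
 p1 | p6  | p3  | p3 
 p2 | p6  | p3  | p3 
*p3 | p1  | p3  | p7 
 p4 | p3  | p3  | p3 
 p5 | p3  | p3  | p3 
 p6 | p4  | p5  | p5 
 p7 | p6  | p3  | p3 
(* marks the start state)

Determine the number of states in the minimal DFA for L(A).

Reachable states from the start: {p1,p3,p4,p5,p6,p7}. Unreachable: {p2} — drop them.
Initial partition by acceptance: {p3,p6} | {p1,p4,p5,p7}.
Refine {p3,p6} on symbol 1: members go to different blocks, giving {p3} and {p6}.
Refine {p1,p4,p5,p7} on symbol 0: members go to different blocks, giving {p1,p7} and {p4,p5}.
Stable partition: {p3} | {p1,p7} | {p6} | {p4,p5} — 4 equivalence classes.

4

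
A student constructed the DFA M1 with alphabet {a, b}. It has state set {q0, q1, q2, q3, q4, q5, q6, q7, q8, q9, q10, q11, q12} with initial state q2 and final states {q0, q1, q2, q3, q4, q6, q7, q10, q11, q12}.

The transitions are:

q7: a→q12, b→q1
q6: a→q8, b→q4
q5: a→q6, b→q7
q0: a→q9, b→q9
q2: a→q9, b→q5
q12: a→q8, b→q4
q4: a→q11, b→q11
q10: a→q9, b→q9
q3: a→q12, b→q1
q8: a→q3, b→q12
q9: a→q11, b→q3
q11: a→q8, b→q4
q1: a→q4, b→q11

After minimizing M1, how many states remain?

States {q0,q10} cannot be reached from the start state, so discard them.
P0 = {q1,q2,q3,q4,q6,q7,q11,q12} | {q5,q8,q9}.
On input a, block {q1,q2,q3,q4,q6,q7,q11,q12} splits into {q1,q3,q4,q7} and {q2,q6,q11,q12}.
Refine {q1,q3,q4,q7} on symbol a: members go to different blocks, giving {q3,q4,q7} and {q1}.
Split {q3,q4,q7} by δ(·,b) → {q3,q7} and {q4}.
On input a, block {q5,q8,q9} splits into {q5,q9} and {q8}.
Split {q2,q6,q11,q12} by δ(·,a) → {q6,q11,q12} and {q2}.
Stable partition: {q3,q7} | {q5,q9} | {q6,q11,q12} | {q1} | {q4} | {q8} | {q2} — 7 equivalence classes.

7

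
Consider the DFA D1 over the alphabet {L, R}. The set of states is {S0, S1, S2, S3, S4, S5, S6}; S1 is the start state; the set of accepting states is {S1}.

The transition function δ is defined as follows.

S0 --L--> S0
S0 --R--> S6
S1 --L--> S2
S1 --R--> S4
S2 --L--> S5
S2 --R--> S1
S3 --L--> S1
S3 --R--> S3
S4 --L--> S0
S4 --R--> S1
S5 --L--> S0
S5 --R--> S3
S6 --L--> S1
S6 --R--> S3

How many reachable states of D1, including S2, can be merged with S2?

Every state is reachable, so we keep all 7.
Initial partition by acceptance: {S1} | {S0,S2,S3,S4,S5,S6}.
Refine {S0,S2,S3,S4,S5,S6} on symbol L: members go to different blocks, giving {S0,S2,S4,S5} and {S3,S6}.
On input R, block {S0,S2,S4,S5} splits into {S0,S5} and {S2,S4}.
The partition is now stable with 4 blocks: {S1} | {S0,S5} | {S3,S6} | {S2,S4}.
The equivalence class containing S2 is {S2,S4}, of size 2.

2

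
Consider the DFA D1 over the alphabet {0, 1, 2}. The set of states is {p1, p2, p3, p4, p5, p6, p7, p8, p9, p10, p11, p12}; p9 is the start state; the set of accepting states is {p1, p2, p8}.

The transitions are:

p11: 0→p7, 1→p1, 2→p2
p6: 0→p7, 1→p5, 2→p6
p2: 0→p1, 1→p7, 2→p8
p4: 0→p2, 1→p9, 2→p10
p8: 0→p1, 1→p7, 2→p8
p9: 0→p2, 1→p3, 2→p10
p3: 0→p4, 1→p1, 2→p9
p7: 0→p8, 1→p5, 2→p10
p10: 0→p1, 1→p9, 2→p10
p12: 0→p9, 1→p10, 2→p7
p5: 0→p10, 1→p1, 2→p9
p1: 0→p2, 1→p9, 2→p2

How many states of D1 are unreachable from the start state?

Starting at p9 and following transitions, the reachable set is {p1, p2, p3, p4, p5, p7, p8, p9, p10}. That leaves p6, p11, p12 unreachable — 3 in total.

3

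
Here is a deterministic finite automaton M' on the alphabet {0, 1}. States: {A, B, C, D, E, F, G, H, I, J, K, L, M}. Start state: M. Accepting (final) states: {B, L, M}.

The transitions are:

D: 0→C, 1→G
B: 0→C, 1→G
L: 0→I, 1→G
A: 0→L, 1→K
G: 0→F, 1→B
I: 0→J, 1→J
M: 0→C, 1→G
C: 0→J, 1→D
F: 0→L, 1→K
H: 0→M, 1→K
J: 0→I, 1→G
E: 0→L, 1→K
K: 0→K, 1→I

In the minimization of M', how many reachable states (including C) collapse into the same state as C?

First remove the unreachable states {A,E,H}; 10 states remain.
Start with accepting vs non-accepting: {B,L,M} | {C,D,F,G,I,J,K}.
Refine {C,D,F,G,I,J,K} on symbol 0: members go to different blocks, giving {C,D,G,I,J,K} and {F}.
On input 0, block {C,D,G,I,J,K} splits into {C,D,I,J,K} and {G}.
Split {C,D,I,J,K} by δ(·,1) → {C,I,K} and {D,J}.
Refine {C,I,K} on symbol 0: members go to different blocks, giving {C,I} and {K}.
The partition is now stable with 6 blocks: {B,L,M} | {C,I} | {F} | {G} | {D,J} | {K}.
State C belongs to the block {C,I}, which has 2 states.

2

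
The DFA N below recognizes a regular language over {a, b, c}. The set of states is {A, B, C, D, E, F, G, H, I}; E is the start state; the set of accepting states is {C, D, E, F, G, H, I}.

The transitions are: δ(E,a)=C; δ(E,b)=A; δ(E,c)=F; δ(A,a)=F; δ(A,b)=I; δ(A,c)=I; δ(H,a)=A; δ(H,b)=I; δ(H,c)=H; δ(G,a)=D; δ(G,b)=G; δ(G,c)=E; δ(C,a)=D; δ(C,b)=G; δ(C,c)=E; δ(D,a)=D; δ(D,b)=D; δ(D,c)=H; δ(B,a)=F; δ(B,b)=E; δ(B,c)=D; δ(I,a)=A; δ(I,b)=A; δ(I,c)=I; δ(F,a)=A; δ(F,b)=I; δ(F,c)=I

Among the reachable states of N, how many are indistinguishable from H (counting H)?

1

Reachable states from the start: {A,C,D,E,F,G,H,I}. Unreachable: {B} — drop them.
Start with accepting vs non-accepting: {C,D,E,F,G,H,I} | {A}.
Refine {C,D,E,F,G,H,I} on symbol a: members go to different blocks, giving {C,D,E,G} and {F,H,I}.
Refine {C,D,E,G} on symbol b: members go to different blocks, giving {C,D,G} and {E}.
Split {C,D,G} by δ(·,c) → {C,G} and {D}.
Split {F,H,I} by δ(·,b) → {F,H} and {I}.
Split {F,H} by δ(·,c) → {F} and {H}.
Stable partition: {C,G} | {A} | {F} | {E} | {D} | {I} | {H} — 7 equivalence classes.
State H belongs to the block {H}, which has 1 states.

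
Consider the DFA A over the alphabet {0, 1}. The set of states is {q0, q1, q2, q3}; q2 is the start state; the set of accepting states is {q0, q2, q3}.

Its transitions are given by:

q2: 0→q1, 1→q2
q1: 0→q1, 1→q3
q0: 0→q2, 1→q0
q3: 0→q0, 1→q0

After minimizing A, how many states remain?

4

Initial partition by acceptance: {q0,q2,q3} | {q1}.
Refine {q0,q2,q3} on symbol 0: members go to different blocks, giving {q0,q3} and {q2}.
On input 0, block {q0,q3} splits into {q0} and {q3}.
No further refinement is possible. Final partition (4 blocks): {q0} | {q1} | {q2} | {q3}.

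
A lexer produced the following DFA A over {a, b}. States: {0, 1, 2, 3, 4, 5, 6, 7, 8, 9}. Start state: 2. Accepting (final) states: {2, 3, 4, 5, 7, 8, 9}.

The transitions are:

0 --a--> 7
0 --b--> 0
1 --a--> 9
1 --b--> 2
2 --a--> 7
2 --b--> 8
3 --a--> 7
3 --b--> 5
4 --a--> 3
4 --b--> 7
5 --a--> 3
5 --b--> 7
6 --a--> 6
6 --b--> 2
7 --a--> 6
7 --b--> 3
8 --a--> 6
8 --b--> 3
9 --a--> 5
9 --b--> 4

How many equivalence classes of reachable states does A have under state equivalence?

5

Reachable states from the start: {2,3,5,6,7,8}. Unreachable: {0,1,4,9} — drop them.
Initial partition by acceptance: {2,3,5,7,8} | {6}.
Refine {2,3,5,7,8} on symbol a: members go to different blocks, giving {2,3,5} and {7,8}.
Split {2,3,5} by δ(·,a) → {2,3} and {5}.
Refine {2,3} on symbol b: members go to different blocks, giving {2} and {3}.
Stable partition: {2} | {6} | {7,8} | {5} | {3} — 5 equivalence classes.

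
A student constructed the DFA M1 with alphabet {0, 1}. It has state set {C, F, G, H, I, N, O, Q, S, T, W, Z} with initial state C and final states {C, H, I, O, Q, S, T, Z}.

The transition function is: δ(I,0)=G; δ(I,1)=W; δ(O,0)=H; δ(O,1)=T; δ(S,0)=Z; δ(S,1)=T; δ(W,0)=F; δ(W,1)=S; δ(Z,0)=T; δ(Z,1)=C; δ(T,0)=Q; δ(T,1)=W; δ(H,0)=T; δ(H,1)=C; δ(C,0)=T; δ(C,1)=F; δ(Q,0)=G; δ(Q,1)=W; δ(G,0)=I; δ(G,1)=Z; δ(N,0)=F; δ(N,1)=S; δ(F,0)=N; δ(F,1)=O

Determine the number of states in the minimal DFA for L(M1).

Every state is reachable, so we keep all 12.
Start with accepting vs non-accepting: {C,H,I,O,Q,S,T,Z} | {F,G,N,W}.
On input 0, block {C,H,I,O,Q,S,T,Z} splits into {C,H,O,S,T,Z} and {I,Q}.
Refine {C,H,O,S,T,Z} on symbol 0: members go to different blocks, giving {C,H,O,S,Z} and {T}.
Split {C,H,O,S,Z} by δ(·,0) → {C,H,Z} and {O,S}.
Split {C,H,Z} by δ(·,1) → {H,Z} and {C}.
On input 0, block {F,G,N,W} splits into {F,N,W} and {G}.
Stable partition: {H,Z} | {F,N,W} | {I,Q} | {T} | {O,S} | {C} | {G} — 7 equivalence classes.

7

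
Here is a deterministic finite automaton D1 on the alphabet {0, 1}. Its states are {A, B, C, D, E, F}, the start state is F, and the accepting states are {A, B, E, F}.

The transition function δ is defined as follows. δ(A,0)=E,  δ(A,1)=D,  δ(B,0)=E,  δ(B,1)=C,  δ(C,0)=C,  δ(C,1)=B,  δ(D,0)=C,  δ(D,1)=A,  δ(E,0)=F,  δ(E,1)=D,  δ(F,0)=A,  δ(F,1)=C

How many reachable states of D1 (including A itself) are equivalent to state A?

Initial partition by acceptance: {A,B,E,F} | {C,D}.
The partition is now stable with 2 blocks: {A,B,E,F} | {C,D}.
The equivalence class containing A is {A,B,E,F}, of size 4.

4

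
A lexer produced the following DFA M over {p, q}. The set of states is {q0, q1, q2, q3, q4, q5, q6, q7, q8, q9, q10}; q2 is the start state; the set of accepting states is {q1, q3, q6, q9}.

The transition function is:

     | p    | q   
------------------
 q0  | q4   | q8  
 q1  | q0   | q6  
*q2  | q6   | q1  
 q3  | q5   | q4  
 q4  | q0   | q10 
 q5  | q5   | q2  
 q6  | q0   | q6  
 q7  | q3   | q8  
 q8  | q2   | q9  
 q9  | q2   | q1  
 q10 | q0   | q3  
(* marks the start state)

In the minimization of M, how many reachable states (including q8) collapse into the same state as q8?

1

First remove the unreachable states {q7}; 10 states remain.
Start with accepting vs non-accepting: {q1,q3,q6,q9} | {q0,q2,q4,q5,q8,q10}.
On input q, block {q1,q3,q6,q9} splits into {q1,q6,q9} and {q3}.
Split {q0,q2,q4,q5,q8,q10} by δ(·,p) → {q0,q4,q5,q8,q10} and {q2}.
Refine {q1,q6,q9} on symbol p: members go to different blocks, giving {q1,q6} and {q9}.
On input p, block {q0,q4,q5,q8,q10} splits into {q0,q4,q5,q10} and {q8}.
Split {q0,q4,q5,q10} by δ(·,q) → {q0} and {q4} and {q5} and {q10}.
No further refinement is possible. Final partition (9 blocks): {q1,q6} | {q0} | {q3} | {q2} | {q9} | {q8} | {q4} | {q5} | {q10}.
State q8 belongs to the block {q8}, which has 1 states.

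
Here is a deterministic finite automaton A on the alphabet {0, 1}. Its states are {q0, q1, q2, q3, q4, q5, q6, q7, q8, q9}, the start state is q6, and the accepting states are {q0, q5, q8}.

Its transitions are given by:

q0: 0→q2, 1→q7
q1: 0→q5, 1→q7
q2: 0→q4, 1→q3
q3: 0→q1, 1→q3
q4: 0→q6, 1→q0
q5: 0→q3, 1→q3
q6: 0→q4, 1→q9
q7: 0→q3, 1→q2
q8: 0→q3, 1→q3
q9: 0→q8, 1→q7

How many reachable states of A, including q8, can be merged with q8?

All states are reachable from the start state.
Start with accepting vs non-accepting: {q0,q5,q8} | {q1,q2,q3,q4,q6,q7,q9}.
Split {q1,q2,q3,q4,q6,q7,q9} by δ(·,0) → {q2,q3,q4,q6,q7} and {q1,q9}.
Refine {q2,q3,q4,q6,q7} on symbol 0: members go to different blocks, giving {q2,q4,q6,q7} and {q3}.
Refine {q0,q5,q8} on symbol 0: members go to different blocks, giving {q5,q8} and {q0}.
Split {q2,q4,q6,q7} by δ(·,0) → {q2,q4,q6} and {q7}.
On input 1, block {q2,q4,q6} splits into {q2} and {q4} and {q6}.
The partition is now stable with 8 blocks: {q5,q8} | {q2} | {q1,q9} | {q3} | {q0} | {q7} | {q4} | {q6}.
State q8 belongs to the block {q5,q8}, which has 2 states.

2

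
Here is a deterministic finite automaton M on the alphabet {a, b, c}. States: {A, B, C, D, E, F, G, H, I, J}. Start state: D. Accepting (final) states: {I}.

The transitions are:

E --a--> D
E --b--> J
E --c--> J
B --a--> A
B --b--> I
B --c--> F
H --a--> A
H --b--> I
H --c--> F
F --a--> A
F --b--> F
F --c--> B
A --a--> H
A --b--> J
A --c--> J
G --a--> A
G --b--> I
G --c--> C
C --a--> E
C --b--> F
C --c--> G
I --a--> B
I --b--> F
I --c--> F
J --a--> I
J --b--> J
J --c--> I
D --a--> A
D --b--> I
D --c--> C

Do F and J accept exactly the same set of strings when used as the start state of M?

Every state is reachable, so we keep all 10.
Initial partition by acceptance: {I} | {A,B,C,D,E,F,G,H,J}.
On input a, block {A,B,C,D,E,F,G,H,J} splits into {A,B,C,D,E,F,G,H} and {J}.
On input b, block {A,B,C,D,E,F,G,H} splits into {B,D,G,H} and {A,E} and {C,F}.
The partition is now stable with 5 blocks: {I} | {B,D,G,H} | {J} | {A,E} | {C,F}.
F and J end up in different blocks, so they are distinguishable. For instance, the string 'a' is accepted from only J.

No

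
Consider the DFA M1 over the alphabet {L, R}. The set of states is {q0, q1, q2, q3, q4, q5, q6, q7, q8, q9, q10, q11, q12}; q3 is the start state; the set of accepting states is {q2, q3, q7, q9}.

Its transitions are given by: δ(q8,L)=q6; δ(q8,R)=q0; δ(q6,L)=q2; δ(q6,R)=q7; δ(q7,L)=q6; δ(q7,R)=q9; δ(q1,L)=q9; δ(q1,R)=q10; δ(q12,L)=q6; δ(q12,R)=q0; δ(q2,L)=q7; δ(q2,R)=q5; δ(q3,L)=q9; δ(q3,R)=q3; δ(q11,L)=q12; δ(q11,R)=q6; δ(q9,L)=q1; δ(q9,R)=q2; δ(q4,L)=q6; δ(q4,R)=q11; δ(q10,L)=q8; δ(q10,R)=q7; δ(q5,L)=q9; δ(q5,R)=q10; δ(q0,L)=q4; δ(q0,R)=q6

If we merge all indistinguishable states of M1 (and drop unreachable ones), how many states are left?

Initial partition by acceptance: {q2,q3,q7,q9} | {q0,q1,q4,q5,q6,q8,q10,q11,q12}.
Split {q2,q3,q7,q9} by δ(·,L) → {q2,q3} and {q7,q9}.
On input R, block {q2,q3} splits into {q2} and {q3}.
Split {q0,q1,q4,q5,q6,q8,q10,q11,q12} by δ(·,L) → {q0,q4,q8,q10,q11,q12} and {q1,q5} and {q6}.
Split {q0,q4,q8,q10,q11,q12} by δ(·,L) → {q0,q10,q11} and {q4,q8,q12}.
Refine {q0,q10,q11} on symbol R: members go to different blocks, giving {q0,q11} and {q10}.
On input L, block {q7,q9} splits into {q7} and {q9}.
No further refinement is possible. Final partition (9 blocks): {q2} | {q0,q11} | {q7} | {q3} | {q1,q5} | {q6} | {q4,q8,q12} | {q10} | {q9}.

9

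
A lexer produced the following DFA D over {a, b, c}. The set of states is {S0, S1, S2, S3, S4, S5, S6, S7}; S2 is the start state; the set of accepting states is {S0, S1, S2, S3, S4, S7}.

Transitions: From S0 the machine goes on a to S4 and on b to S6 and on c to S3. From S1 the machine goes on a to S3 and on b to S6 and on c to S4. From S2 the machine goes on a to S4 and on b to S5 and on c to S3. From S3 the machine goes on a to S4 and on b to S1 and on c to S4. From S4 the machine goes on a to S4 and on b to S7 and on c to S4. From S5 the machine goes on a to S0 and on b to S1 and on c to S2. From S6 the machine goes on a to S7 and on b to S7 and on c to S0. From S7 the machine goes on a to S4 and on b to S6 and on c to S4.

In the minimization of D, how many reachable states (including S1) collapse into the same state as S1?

Every state is reachable, so we keep all 8.
Start with accepting vs non-accepting: {S0,S1,S2,S3,S4,S7} | {S5,S6}.
Refine {S0,S1,S2,S3,S4,S7} on symbol b: members go to different blocks, giving {S0,S1,S2,S7} and {S3,S4}.
The partition is now stable with 3 blocks: {S0,S1,S2,S7} | {S5,S6} | {S3,S4}.
State S1 belongs to the block {S0,S1,S2,S7}, which has 4 states.

4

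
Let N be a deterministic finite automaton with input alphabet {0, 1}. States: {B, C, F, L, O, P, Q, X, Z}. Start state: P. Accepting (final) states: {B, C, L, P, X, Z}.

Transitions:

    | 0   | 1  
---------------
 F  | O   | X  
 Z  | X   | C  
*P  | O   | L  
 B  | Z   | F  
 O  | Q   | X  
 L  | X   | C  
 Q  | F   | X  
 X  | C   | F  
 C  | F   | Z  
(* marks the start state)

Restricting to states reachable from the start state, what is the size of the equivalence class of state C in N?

2

States {B} cannot be reached from the start state, so discard them.
P0 = {C,L,P,X,Z} | {F,O,Q}.
Split {C,L,P,X,Z} by δ(·,0) → {L,X,Z} and {C,P}.
Refine {L,X,Z} on symbol 0: members go to different blocks, giving {L,Z} and {X}.
Stable partition: {L,Z} | {F,O,Q} | {C,P} | {X} — 4 equivalence classes.
State C belongs to the block {C,P}, which has 2 states.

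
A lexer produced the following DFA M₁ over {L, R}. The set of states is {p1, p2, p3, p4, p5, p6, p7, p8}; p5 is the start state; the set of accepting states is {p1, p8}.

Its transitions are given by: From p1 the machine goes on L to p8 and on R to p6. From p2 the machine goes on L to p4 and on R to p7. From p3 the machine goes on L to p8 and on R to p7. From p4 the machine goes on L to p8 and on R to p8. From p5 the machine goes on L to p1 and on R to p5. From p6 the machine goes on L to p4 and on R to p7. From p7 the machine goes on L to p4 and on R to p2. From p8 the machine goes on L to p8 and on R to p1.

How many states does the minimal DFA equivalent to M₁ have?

First remove the unreachable states {p3}; 7 states remain.
P0 = {p1,p8} | {p2,p4,p5,p6,p7}.
Refine {p1,p8} on symbol R: members go to different blocks, giving {p1} and {p8}.
Split {p2,p4,p5,p6,p7} by δ(·,L) → {p2,p6,p7} and {p4} and {p5}.
No further refinement is possible. Final partition (5 blocks): {p1} | {p2,p6,p7} | {p8} | {p4} | {p5}.

5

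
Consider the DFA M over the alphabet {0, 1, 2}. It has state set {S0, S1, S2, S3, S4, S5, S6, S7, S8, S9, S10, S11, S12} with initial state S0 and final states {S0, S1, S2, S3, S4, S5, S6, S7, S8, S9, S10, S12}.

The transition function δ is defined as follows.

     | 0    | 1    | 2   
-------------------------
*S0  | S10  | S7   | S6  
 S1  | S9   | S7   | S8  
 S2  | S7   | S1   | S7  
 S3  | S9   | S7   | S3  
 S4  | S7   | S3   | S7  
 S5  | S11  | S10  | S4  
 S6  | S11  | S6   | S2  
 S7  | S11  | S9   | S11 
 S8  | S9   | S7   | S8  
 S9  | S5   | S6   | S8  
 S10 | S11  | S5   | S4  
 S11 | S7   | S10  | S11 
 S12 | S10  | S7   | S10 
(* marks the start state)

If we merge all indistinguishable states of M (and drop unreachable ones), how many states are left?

7

Reachable states from the start: {S0,S1,S2,S3,S4,S5,S6,S7,S8,S9,S10,S11}. Unreachable: {S12} — drop them.
Initial partition by acceptance: {S0,S1,S2,S3,S4,S5,S6,S7,S8,S9,S10} | {S11}.
Refine {S0,S1,S2,S3,S4,S5,S6,S7,S8,S9,S10} on symbol 0: members go to different blocks, giving {S0,S1,S2,S3,S4,S8,S9} and {S5,S6,S7,S10}.
Split {S0,S1,S2,S3,S4,S8,S9} by δ(·,0) → {S0,S2,S4,S9} and {S1,S3,S8}.
Refine {S0,S2,S4,S9} on symbol 1: members go to different blocks, giving {S0,S9} and {S2,S4}.
Refine {S0,S9} on symbol 2: members go to different blocks, giving {S0} and {S9}.
Refine {S5,S6,S7,S10} on symbol 1: members go to different blocks, giving {S5,S6,S10} and {S7}.
Stable partition: {S0} | {S11} | {S5,S6,S10} | {S1,S3,S8} | {S2,S4} | {S9} | {S7} — 7 equivalence classes.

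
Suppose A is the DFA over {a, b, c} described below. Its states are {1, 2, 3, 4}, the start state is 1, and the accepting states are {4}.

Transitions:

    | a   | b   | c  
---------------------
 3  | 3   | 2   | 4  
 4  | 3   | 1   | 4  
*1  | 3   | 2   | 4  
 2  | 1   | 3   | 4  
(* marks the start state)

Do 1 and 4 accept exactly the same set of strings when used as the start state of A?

No

Start with accepting vs non-accepting: {4} | {1,2,3}.
Stable partition: {4} | {1,2,3} — 2 equivalence classes.
1 and 4 end up in different blocks, so they are distinguishable. For instance, the string 'ε' is accepted from only 4.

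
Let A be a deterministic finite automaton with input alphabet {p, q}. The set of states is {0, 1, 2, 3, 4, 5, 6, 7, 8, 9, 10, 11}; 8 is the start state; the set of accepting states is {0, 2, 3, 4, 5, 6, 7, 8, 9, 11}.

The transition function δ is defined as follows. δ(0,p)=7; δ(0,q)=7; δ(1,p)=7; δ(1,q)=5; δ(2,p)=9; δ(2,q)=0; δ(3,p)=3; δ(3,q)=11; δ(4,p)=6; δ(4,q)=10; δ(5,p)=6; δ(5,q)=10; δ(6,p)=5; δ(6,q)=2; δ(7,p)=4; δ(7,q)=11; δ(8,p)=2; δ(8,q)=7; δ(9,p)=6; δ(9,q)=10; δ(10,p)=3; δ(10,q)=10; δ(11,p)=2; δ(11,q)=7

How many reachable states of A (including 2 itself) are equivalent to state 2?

2

States {1} cannot be reached from the start state, so discard them.
Initial partition by acceptance: {0,2,3,4,5,6,7,8,9,11} | {10}.
Refine {0,2,3,4,5,6,7,8,9,11} on symbol q: members go to different blocks, giving {0,2,3,6,7,8,11} and {4,5,9}.
Refine {0,2,3,6,7,8,11} on symbol p: members go to different blocks, giving {0,3,8,11} and {2,6,7}.
Refine {0,3,8,11} on symbol p: members go to different blocks, giving {0,8,11} and {3}.
Refine {2,6,7} on symbol q: members go to different blocks, giving {2,7} and {6}.
The partition is now stable with 6 blocks: {0,8,11} | {10} | {4,5,9} | {2,7} | {3} | {6}.
State 2 belongs to the block {2,7}, which has 2 states.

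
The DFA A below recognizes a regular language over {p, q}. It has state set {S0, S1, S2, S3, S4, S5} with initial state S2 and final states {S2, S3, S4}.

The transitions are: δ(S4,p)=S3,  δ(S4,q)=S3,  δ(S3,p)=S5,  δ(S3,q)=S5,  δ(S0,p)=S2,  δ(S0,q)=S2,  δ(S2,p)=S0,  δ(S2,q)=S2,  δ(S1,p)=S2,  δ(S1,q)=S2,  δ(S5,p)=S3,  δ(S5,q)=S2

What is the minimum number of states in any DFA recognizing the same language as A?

Reachable states from the start: {S0,S2}. Unreachable: {S1,S3,S4,S5} — drop them.
Initial partition by acceptance: {S2} | {S0}.
The partition is now stable with 2 blocks: {S2} | {S0}.

2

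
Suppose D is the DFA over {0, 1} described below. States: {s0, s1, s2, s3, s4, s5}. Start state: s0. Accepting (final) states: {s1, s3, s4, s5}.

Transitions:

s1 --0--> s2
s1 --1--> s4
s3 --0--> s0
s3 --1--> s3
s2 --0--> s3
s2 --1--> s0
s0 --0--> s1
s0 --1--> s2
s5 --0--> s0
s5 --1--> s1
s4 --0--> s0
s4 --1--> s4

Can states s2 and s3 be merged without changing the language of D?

First remove the unreachable states {s5}; 5 states remain.
Start with accepting vs non-accepting: {s1,s3,s4} | {s0,s2}.
No further refinement is possible. Final partition (2 blocks): {s1,s3,s4} | {s0,s2}.
s2 and s3 end up in different blocks, so they are distinguishable. For instance, the string 'ε' is accepted from only s3.

No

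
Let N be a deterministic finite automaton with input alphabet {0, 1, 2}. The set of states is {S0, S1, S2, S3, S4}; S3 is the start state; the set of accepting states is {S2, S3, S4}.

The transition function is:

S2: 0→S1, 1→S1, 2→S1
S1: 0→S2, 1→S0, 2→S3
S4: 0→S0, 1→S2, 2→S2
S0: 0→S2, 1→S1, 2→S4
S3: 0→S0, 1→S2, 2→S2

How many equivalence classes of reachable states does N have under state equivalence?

3

P0 = {S2,S3,S4} | {S0,S1}.
Split {S2,S3,S4} by δ(·,1) → {S3,S4} and {S2}.
The partition is now stable with 3 blocks: {S3,S4} | {S0,S1} | {S2}.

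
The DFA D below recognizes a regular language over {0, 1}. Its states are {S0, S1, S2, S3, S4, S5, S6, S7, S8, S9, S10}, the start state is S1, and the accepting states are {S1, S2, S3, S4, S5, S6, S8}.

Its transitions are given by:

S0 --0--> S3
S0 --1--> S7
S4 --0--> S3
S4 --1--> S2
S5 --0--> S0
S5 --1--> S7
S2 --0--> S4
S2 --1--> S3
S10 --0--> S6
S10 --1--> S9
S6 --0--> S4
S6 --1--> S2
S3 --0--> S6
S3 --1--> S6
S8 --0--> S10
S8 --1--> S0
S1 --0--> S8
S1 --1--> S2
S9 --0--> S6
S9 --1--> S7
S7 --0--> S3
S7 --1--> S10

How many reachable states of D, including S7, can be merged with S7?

Reachable states from the start: {S0,S1,S2,S3,S4,S6,S7,S8,S9,S10}. Unreachable: {S5} — drop them.
P0 = {S1,S2,S3,S4,S6,S8} | {S0,S7,S9,S10}.
Split {S1,S2,S3,S4,S6,S8} by δ(·,0) → {S1,S2,S3,S4,S6} and {S8}.
On input 0, block {S1,S2,S3,S4,S6} splits into {S2,S3,S4,S6} and {S1}.
The partition is now stable with 4 blocks: {S2,S3,S4,S6} | {S0,S7,S9,S10} | {S8} | {S1}.
State S7 belongs to the block {S0,S7,S9,S10}, which has 4 states.

4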